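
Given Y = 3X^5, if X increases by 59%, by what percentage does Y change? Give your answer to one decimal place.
916.2%

For Y = 3X^5:
If X → X(1 + 0.59)
Then Y → Y · (1 + 0.59)^5
     ≈ Y · 10.1622

Percentage change = ((1 + 0.59)^5 − 1) × 100% ≈ 916.2%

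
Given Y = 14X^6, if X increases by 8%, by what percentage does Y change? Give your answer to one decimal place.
58.7%

For Y = 14X^6:
If X → X(1 + 0.08)
Then Y → Y · (1 + 0.08)^6
     ≈ Y · 1.5869

Percentage change = ((1 + 0.08)^6 − 1) × 100% ≈ 58.7%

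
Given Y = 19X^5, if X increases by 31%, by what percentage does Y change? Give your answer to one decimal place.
285.8%

For Y = 19X^5:
If X → X(1 + 0.31)
Then Y → Y · (1 + 0.31)^5
     ≈ Y · 3.8579

Percentage change = ((1 + 0.31)^5 − 1) × 100% ≈ 285.8%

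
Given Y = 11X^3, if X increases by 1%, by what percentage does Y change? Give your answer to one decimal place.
3.0%

For Y = 11X^3:
If X → X(1 + 0.01)
Then Y → Y · (1 + 0.01)^3
     ≈ Y · 1.0303

Percentage change = ((1 + 0.01)^3 − 1) × 100% ≈ 3.0%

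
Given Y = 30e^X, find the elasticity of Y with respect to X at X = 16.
Elasticity = 16

Elasticity = (dY/dX) · (X/Y)

dY/dX = 30·e^X
At X = 16: dY/dX = 30·e^16, Y = 30·e^16

Elasticity = (30·e^16) · (16 / (30·e^16)) = 16

Interpretation: for a small percentage change in X, the percentage change in Y is approximately 16.00 times as large.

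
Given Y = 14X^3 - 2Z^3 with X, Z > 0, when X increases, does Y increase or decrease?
Y increases

Taking the partial derivative:
∂Y/∂X = 42X^2

∂Y/∂X = 42X^2 > 0 (assuming positive values)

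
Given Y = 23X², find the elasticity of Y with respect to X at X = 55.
Elasticity = 2

Elasticity = (dY/dX) · (X/Y)

dY/dX = 46·X
At X = 55: dY/dX = 2530, Y = 69575

Elasticity = 2530 · (55 / 69575) = 2

Interpretation: for a small percentage change in X, the percentage change in Y is approximately 2.00 times as large.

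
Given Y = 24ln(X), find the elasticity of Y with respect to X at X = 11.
Elasticity = 1/ln(11) ≈ 0.4170

Elasticity = (dY/dX) · (X/Y)

dY/dX = 24/X
At X = 11: dY/dX = 24/11, Y = 24·ln(11)

Elasticity = (24/11) · (11 / (24·ln(11))) = 1/ln(11) ≈ 0.4170

Interpretation: for a small percentage change in X, the percentage change in Y is approximately 0.42 times as large.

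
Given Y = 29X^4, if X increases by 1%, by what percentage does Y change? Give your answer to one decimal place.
4.1%

For Y = 29X^4:
If X → X(1 + 0.01)
Then Y → Y · (1 + 0.01)^4
     ≈ Y · 1.0406

Percentage change = ((1 + 0.01)^4 − 1) × 100% ≈ 4.1%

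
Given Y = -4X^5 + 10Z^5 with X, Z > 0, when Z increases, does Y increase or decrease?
Y increases

Taking the partial derivative:
∂Y/∂Z = 50Z^4

∂Y/∂Z = 50Z^4 > 0 (assuming positive values)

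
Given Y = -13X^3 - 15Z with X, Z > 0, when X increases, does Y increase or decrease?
Y decreases

Taking the partial derivative:
∂Y/∂X = -39X^2

∂Y/∂X = -39X^2 < 0 (assuming positive values)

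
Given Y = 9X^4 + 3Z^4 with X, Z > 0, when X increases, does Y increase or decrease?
Y increases

Taking the partial derivative:
∂Y/∂X = 36X^3

∂Y/∂X = 36X^3 > 0 (assuming positive values)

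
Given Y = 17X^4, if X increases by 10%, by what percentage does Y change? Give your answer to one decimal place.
46.4%

For Y = 17X^4:
If X → X(1 + 0.1)
Then Y → Y · (1 + 0.1)^4
     = Y · 1.4641

Percentage change = ((1 + 0.1)^4 − 1) × 100% ≈ 46.4%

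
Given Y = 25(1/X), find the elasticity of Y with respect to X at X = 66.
Elasticity = -1

Elasticity = (dY/dX) · (X/Y)

dY/dX = -25/X²
At X = 66: dY/dX = -25/4356, Y = 25/66

Elasticity = (-25/4356) · (66 / (25/66)) = -1

Interpretation: for a small percentage change in X, the percentage change in Y is approximately -1.00 times as large.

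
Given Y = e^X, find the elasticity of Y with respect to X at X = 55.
Elasticity = 55

Elasticity = (dY/dX) · (X/Y)

dY/dX = e^X
At X = 55: dY/dX = e^55, Y = e^55

Elasticity = (e^55) · (55 / (e^55)) = 55

Interpretation: for a small percentage change in X, the percentage change in Y is approximately 55.00 times as large.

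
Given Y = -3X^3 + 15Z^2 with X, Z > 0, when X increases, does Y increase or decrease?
Y decreases

Taking the partial derivative:
∂Y/∂X = -9X^2

∂Y/∂X = -9X^2 < 0 (assuming positive values)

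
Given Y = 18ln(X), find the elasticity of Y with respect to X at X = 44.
Elasticity = 1/ln(44) ≈ 0.2643

Elasticity = (dY/dX) · (X/Y)

dY/dX = 18/X
At X = 44: dY/dX = 9/22, Y = 18·ln(44)

Elasticity = (9/22) · (44 / (18·ln(44))) = 1/ln(44) ≈ 0.2643

Interpretation: for a small percentage change in X, the percentage change in Y is approximately 0.26 times as large.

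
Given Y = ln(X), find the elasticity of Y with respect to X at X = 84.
Elasticity = 1/ln(84) ≈ 0.2257

Elasticity = (dY/dX) · (X/Y)

dY/dX = 1/X
At X = 84: dY/dX = 1/84, Y = ln(84)

Elasticity = (1/84) · (84 / (ln(84))) = 1/ln(84) ≈ 0.2257

Interpretation: for a small percentage change in X, the percentage change in Y is approximately 0.23 times as large.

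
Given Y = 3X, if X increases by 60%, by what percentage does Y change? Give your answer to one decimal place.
60.0%

For Y = 3X:
If X → X(1 + 0.6)
Then Y → Y · (1 + 0.6)^1
     = Y · 1.6000

Percentage change = ((1 + 0.6)^1 − 1) × 100% = 60.0%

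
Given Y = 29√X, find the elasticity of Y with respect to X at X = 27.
Elasticity = 1/2

Elasticity = (dY/dX) · (X/Y)

dY/dX = 29/(2·√X)
At X = 27: dY/dX = 29·√3/18, Y = 87·√3

Elasticity = (29·√3/18) · (27 / (87·√3)) = 1/2

Interpretation: for a small percentage change in X, the percentage change in Y is approximately 0.50 times as large.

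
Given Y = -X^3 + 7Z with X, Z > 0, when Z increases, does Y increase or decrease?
Y increases

Taking the partial derivative:
∂Y/∂Z = 7

∂Y/∂Z = 7 > 0 (assuming positive values)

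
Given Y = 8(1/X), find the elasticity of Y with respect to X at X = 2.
Elasticity = -1

Elasticity = (dY/dX) · (X/Y)

dY/dX = -8/X²
At X = 2: dY/dX = -2, Y = 4

Elasticity = (-2) · (2 / 4) = -1

Interpretation: for a small percentage change in X, the percentage change in Y is approximately -1.00 times as large.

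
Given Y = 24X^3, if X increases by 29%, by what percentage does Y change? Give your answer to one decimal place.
114.7%

For Y = 24X^3:
If X → X(1 + 0.29)
Then Y → Y · (1 + 0.29)^3
     ≈ Y · 2.1467

Percentage change = ((1 + 0.29)^3 − 1) × 100% ≈ 114.7%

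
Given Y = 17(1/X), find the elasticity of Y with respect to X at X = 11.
Elasticity = -1

Elasticity = (dY/dX) · (X/Y)

dY/dX = -17/X²
At X = 11: dY/dX = -17/121, Y = 17/11

Elasticity = (-17/121) · (11 / (17/11)) = -1

Interpretation: for a small percentage change in X, the percentage change in Y is approximately -1.00 times as large.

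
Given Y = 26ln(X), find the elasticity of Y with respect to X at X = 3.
Elasticity = 1/ln(3) ≈ 0.9102

Elasticity = (dY/dX) · (X/Y)

dY/dX = 26/X
At X = 3: dY/dX = 26/3, Y = 26·ln(3)

Elasticity = (26/3) · (3 / (26·ln(3))) = 1/ln(3) ≈ 0.9102

Interpretation: for a small percentage change in X, the percentage change in Y is approximately 0.91 times as large.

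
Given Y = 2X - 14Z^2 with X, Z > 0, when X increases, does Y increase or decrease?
Y increases

Taking the partial derivative:
∂Y/∂X = 2

∂Y/∂X = 2 > 0 (assuming positive values)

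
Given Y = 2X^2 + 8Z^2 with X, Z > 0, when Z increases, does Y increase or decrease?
Y increases

Taking the partial derivative:
∂Y/∂Z = 16Z

∂Y/∂Z = 16Z > 0 (assuming positive values)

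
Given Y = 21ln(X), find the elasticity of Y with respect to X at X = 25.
Elasticity = 1/ln(25) ≈ 0.3107

Elasticity = (dY/dX) · (X/Y)

dY/dX = 21/X
At X = 25: dY/dX = 21/25, Y = 21·ln(25)

Elasticity = (21/25) · (25 / (21·ln(25))) = 1/ln(25) ≈ 0.3107

Interpretation: for a small percentage change in X, the percentage change in Y is approximately 0.31 times as large.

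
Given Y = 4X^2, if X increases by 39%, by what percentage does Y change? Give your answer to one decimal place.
93.2%

For Y = 4X^2:
If X → X(1 + 0.39)
Then Y → Y · (1 + 0.39)^2
     = Y · 1.9321

Percentage change = ((1 + 0.39)^2 − 1) × 100% ≈ 93.2%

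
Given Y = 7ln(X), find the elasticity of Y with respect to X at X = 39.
Elasticity = 1/ln(39) ≈ 0.2730

Elasticity = (dY/dX) · (X/Y)

dY/dX = 7/X
At X = 39: dY/dX = 7/39, Y = 7·ln(39)

Elasticity = (7/39) · (39 / (7·ln(39))) = 1/ln(39) ≈ 0.2730

Interpretation: for a small percentage change in X, the percentage change in Y is approximately 0.27 times as large.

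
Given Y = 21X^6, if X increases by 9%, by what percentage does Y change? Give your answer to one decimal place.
67.7%

For Y = 21X^6:
If X → X(1 + 0.09)
Then Y → Y · (1 + 0.09)^6
     ≈ Y · 1.6771

Percentage change = ((1 + 0.09)^6 − 1) × 100% ≈ 67.7%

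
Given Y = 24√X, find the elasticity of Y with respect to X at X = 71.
Elasticity = 1/2

Elasticity = (dY/dX) · (X/Y)

dY/dX = 12/√X
At X = 71: dY/dX = 12·√71/71, Y = 24·√71

Elasticity = (12·√71/71) · (71 / (24·√71)) = 1/2

Interpretation: for a small percentage change in X, the percentage change in Y is approximately 0.50 times as large.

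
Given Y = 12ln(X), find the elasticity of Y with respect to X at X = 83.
Elasticity = 1/ln(83) ≈ 0.2263

Elasticity = (dY/dX) · (X/Y)

dY/dX = 12/X
At X = 83: dY/dX = 12/83, Y = 12·ln(83)

Elasticity = (12/83) · (83 / (12·ln(83))) = 1/ln(83) ≈ 0.2263

Interpretation: for a small percentage change in X, the percentage change in Y is approximately 0.23 times as large.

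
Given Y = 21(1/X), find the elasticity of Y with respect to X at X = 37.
Elasticity = -1

Elasticity = (dY/dX) · (X/Y)

dY/dX = -21/X²
At X = 37: dY/dX = -21/1369, Y = 21/37

Elasticity = (-21/1369) · (37 / (21/37)) = -1

Interpretation: for a small percentage change in X, the percentage change in Y is approximately -1.00 times as large.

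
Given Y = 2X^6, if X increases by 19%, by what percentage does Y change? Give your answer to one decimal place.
184.0%

For Y = 2X^6:
If X → X(1 + 0.19)
Then Y → Y · (1 + 0.19)^6
     ≈ Y · 2.8398

Percentage change = ((1 + 0.19)^6 − 1) × 100% ≈ 184.0%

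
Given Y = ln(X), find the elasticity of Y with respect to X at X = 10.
Elasticity = 1/ln(10) ≈ 0.4343

Elasticity = (dY/dX) · (X/Y)

dY/dX = 1/X
At X = 10: dY/dX = 1/10, Y = ln(10)

Elasticity = (1/10) · (10 / (ln(10))) = 1/ln(10) ≈ 0.4343

Interpretation: for a small percentage change in X, the percentage change in Y is approximately 0.43 times as large.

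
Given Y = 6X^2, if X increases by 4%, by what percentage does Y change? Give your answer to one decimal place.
8.2%

For Y = 6X^2:
If X → X(1 + 0.04)
Then Y → Y · (1 + 0.04)^2
     = Y · 1.0816

Percentage change = ((1 + 0.04)^2 − 1) × 100% ≈ 8.2%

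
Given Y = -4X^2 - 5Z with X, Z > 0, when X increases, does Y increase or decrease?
Y decreases

Taking the partial derivative:
∂Y/∂X = -8X

∂Y/∂X = -8X < 0 (assuming positive values)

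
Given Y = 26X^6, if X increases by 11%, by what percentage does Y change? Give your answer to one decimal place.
87.0%

For Y = 26X^6:
If X → X(1 + 0.11)
Then Y → Y · (1 + 0.11)^6
     ≈ Y · 1.8704

Percentage change = ((1 + 0.11)^6 − 1) × 100% ≈ 87.0%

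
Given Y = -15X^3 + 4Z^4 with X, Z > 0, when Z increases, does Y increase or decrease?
Y increases

Taking the partial derivative:
∂Y/∂Z = 16Z^3

∂Y/∂Z = 16Z^3 > 0 (assuming positive values)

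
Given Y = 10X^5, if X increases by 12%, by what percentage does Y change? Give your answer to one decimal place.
76.2%

For Y = 10X^5:
If X → X(1 + 0.12)
Then Y → Y · (1 + 0.12)^5
     ≈ Y · 1.7623

Percentage change = ((1 + 0.12)^5 − 1) × 100% ≈ 76.2%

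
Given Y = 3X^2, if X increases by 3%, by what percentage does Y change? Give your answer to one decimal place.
6.1%

For Y = 3X^2:
If X → X(1 + 0.03)
Then Y → Y · (1 + 0.03)^2
     = Y · 1.0609

Percentage change = ((1 + 0.03)^2 − 1) × 100% ≈ 6.1%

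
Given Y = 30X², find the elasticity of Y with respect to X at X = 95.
Elasticity = 2

Elasticity = (dY/dX) · (X/Y)

dY/dX = 60·X
At X = 95: dY/dX = 5700, Y = 270750

Elasticity = 5700 · (95 / 270750) = 2

Interpretation: for a small percentage change in X, the percentage change in Y is approximately 2.00 times as large.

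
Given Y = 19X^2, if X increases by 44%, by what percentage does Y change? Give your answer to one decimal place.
107.4%

For Y = 19X^2:
If X → X(1 + 0.44)
Then Y → Y · (1 + 0.44)^2
     = Y · 2.0736

Percentage change = ((1 + 0.44)^2 − 1) × 100% ≈ 107.4%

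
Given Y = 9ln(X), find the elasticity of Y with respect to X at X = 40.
Elasticity = 1/ln(40) ≈ 0.2711

Elasticity = (dY/dX) · (X/Y)

dY/dX = 9/X
At X = 40: dY/dX = 9/40, Y = 9·ln(40)

Elasticity = (9/40) · (40 / (9·ln(40))) = 1/ln(40) ≈ 0.2711

Interpretation: for a small percentage change in X, the percentage change in Y is approximately 0.27 times as large.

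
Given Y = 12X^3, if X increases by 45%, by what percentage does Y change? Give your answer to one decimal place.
204.9%

For Y = 12X^3:
If X → X(1 + 0.45)
Then Y → Y · (1 + 0.45)^3
     ≈ Y · 3.0486

Percentage change = ((1 + 0.45)^3 − 1) × 100% ≈ 204.9%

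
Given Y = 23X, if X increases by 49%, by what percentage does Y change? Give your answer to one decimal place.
49.0%

For Y = 23X:
If X → X(1 + 0.49)
Then Y → Y · (1 + 0.49)^1
     = Y · 1.4900

Percentage change = ((1 + 0.49)^1 − 1) × 100% = 49.0%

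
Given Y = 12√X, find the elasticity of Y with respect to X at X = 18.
Elasticity = 1/2

Elasticity = (dY/dX) · (X/Y)

dY/dX = 6/√X
At X = 18: dY/dX = √2, Y = 36·√2

Elasticity = (√2) · (18 / (36·√2)) = 1/2

Interpretation: for a small percentage change in X, the percentage change in Y is approximately 0.50 times as large.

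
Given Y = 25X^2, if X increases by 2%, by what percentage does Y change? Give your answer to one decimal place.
4.0%

For Y = 25X^2:
If X → X(1 + 0.02)
Then Y → Y · (1 + 0.02)^2
     = Y · 1.0404

Percentage change = ((1 + 0.02)^2 − 1) × 100% ≈ 4.0%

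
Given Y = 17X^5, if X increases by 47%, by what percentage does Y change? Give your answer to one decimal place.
586.4%

For Y = 17X^5:
If X → X(1 + 0.47)
Then Y → Y · (1 + 0.47)^5
     ≈ Y · 6.8641

Percentage change = ((1 + 0.47)^5 − 1) × 100% ≈ 586.4%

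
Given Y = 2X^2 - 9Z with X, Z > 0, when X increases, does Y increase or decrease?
Y increases

Taking the partial derivative:
∂Y/∂X = 4X

∂Y/∂X = 4X > 0 (assuming positive values)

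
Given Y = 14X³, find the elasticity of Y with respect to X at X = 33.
Elasticity = 3

Elasticity = (dY/dX) · (X/Y)

dY/dX = 42·X²
At X = 33: dY/dX = 45738, Y = 503118

Elasticity = 45738 · (33 / 503118) = 3

Interpretation: for a small percentage change in X, the percentage change in Y is approximately 3.00 times as large.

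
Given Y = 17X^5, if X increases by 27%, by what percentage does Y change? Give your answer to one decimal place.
230.4%

For Y = 17X^5:
If X → X(1 + 0.27)
Then Y → Y · (1 + 0.27)^5
     ≈ Y · 3.3038

Percentage change = ((1 + 0.27)^5 − 1) × 100% ≈ 230.4%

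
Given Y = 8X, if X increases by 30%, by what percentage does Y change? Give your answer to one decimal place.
30.0%

For Y = 8X:
If X → X(1 + 0.3)
Then Y → Y · (1 + 0.3)^1
     = Y · 1.3000

Percentage change = ((1 + 0.3)^1 − 1) × 100% = 30.0%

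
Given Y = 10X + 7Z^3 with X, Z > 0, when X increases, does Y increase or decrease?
Y increases

Taking the partial derivative:
∂Y/∂X = 10

∂Y/∂X = 10 > 0 (assuming positive values)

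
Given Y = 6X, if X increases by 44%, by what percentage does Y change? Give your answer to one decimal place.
44.0%

For Y = 6X:
If X → X(1 + 0.44)
Then Y → Y · (1 + 0.44)^1
     = Y · 1.4400

Percentage change = ((1 + 0.44)^1 − 1) × 100% = 44.0%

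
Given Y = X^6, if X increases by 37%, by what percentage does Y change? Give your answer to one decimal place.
561.2%

For Y = X^6:
If X → X(1 + 0.37)
Then Y → Y · (1 + 0.37)^6
     ≈ Y · 6.6119

Percentage change = ((1 + 0.37)^6 − 1) × 100% ≈ 561.2%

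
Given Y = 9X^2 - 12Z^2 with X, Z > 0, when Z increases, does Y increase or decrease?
Y decreases

Taking the partial derivative:
∂Y/∂Z = -24Z

∂Y/∂Z = -24Z < 0 (assuming positive values)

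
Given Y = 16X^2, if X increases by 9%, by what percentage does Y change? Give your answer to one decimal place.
18.8%

For Y = 16X^2:
If X → X(1 + 0.09)
Then Y → Y · (1 + 0.09)^2
     = Y · 1.1881

Percentage change = ((1 + 0.09)^2 − 1) × 100% ≈ 18.8%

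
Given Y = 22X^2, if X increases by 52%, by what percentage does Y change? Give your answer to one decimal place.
131.0%

For Y = 22X^2:
If X → X(1 + 0.52)
Then Y → Y · (1 + 0.52)^2
     = Y · 2.3104

Percentage change = ((1 + 0.52)^2 − 1) × 100% ≈ 131.0%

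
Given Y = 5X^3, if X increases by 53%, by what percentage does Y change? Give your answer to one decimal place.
258.2%

For Y = 5X^3:
If X → X(1 + 0.53)
Then Y → Y · (1 + 0.53)^3
     ≈ Y · 3.5816

Percentage change = ((1 + 0.53)^3 − 1) × 100% ≈ 258.2%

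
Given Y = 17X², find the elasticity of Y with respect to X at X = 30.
Elasticity = 2

Elasticity = (dY/dX) · (X/Y)

dY/dX = 34·X
At X = 30: dY/dX = 1020, Y = 15300

Elasticity = 1020 · (30 / 15300) = 2

Interpretation: for a small percentage change in X, the percentage change in Y is approximately 2.00 times as large.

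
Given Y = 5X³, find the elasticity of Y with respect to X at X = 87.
Elasticity = 3

Elasticity = (dY/dX) · (X/Y)

dY/dX = 15·X²
At X = 87: dY/dX = 113535, Y = 3292515

Elasticity = 113535 · (87 / 3292515) = 3

Interpretation: for a small percentage change in X, the percentage change in Y is approximately 3.00 times as large.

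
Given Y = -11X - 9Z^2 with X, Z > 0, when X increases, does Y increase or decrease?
Y decreases

Taking the partial derivative:
∂Y/∂X = -11

∂Y/∂X = -11 < 0 (assuming positive values)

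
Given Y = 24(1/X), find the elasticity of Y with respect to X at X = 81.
Elasticity = -1

Elasticity = (dY/dX) · (X/Y)

dY/dX = -24/X²
At X = 81: dY/dX = -8/2187, Y = 8/27

Elasticity = (-8/2187) · (81 / (8/27)) = -1

Interpretation: for a small percentage change in X, the percentage change in Y is approximately -1.00 times as large.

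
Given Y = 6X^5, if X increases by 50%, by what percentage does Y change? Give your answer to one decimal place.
659.4%

For Y = 6X^5:
If X → X(1 + 0.5)
Then Y → Y · (1 + 0.5)^5
     ≈ Y · 7.5938

Percentage change = ((1 + 0.5)^5 − 1) × 100% ≈ 659.4%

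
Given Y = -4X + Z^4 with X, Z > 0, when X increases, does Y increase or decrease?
Y decreases

Taking the partial derivative:
∂Y/∂X = -4

∂Y/∂X = -4 < 0 (assuming positive values)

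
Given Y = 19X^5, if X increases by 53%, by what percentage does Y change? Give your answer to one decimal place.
738.4%

For Y = 19X^5:
If X → X(1 + 0.53)
Then Y → Y · (1 + 0.53)^5
     ≈ Y · 8.3841

Percentage change = ((1 + 0.53)^5 − 1) × 100% ≈ 738.4%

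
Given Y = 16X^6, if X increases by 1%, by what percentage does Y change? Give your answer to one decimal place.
6.2%

For Y = 16X^6:
If X → X(1 + 0.01)
Then Y → Y · (1 + 0.01)^6
     ≈ Y · 1.0615

Percentage change = ((1 + 0.01)^6 − 1) × 100% ≈ 6.2%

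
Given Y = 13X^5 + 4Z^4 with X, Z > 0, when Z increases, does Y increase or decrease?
Y increases

Taking the partial derivative:
∂Y/∂Z = 16Z^3

∂Y/∂Z = 16Z^3 > 0 (assuming positive values)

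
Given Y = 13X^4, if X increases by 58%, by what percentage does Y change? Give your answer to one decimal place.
523.2%

For Y = 13X^4:
If X → X(1 + 0.58)
Then Y → Y · (1 + 0.58)^4
     ≈ Y · 6.2320

Percentage change = ((1 + 0.58)^4 − 1) × 100% ≈ 523.2%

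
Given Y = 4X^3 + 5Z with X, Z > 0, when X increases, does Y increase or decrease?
Y increases

Taking the partial derivative:
∂Y/∂X = 12X^2

∂Y/∂X = 12X^2 > 0 (assuming positive values)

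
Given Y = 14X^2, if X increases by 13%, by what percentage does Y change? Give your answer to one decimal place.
27.7%

For Y = 14X^2:
If X → X(1 + 0.13)
Then Y → Y · (1 + 0.13)^2
     = Y · 1.2769

Percentage change = ((1 + 0.13)^2 − 1) × 100% ≈ 27.7%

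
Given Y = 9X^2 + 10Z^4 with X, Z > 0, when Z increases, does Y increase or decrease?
Y increases

Taking the partial derivative:
∂Y/∂Z = 40Z^3

∂Y/∂Z = 40Z^3 > 0 (assuming positive values)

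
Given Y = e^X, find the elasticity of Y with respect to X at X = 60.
Elasticity = 60

Elasticity = (dY/dX) · (X/Y)

dY/dX = e^X
At X = 60: dY/dX = e^60, Y = e^60

Elasticity = (e^60) · (60 / (e^60)) = 60

Interpretation: for a small percentage change in X, the percentage change in Y is approximately 60.00 times as large.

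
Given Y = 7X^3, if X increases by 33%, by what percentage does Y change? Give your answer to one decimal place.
135.3%

For Y = 7X^3:
If X → X(1 + 0.33)
Then Y → Y · (1 + 0.33)^3
     ≈ Y · 2.3526

Percentage change = ((1 + 0.33)^3 − 1) × 100% ≈ 135.3%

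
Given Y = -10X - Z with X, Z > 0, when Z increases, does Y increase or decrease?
Y decreases

Taking the partial derivative:
∂Y/∂Z = -1

∂Y/∂Z = -1 < 0 (assuming positive values)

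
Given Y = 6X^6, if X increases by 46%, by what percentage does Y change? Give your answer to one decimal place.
868.5%

For Y = 6X^6:
If X → X(1 + 0.46)
Then Y → Y · (1 + 0.46)^6
     ≈ Y · 9.6854

Percentage change = ((1 + 0.46)^6 − 1) × 100% ≈ 868.5%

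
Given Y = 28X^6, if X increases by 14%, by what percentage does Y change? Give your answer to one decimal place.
119.5%

For Y = 28X^6:
If X → X(1 + 0.14)
Then Y → Y · (1 + 0.14)^6
     ≈ Y · 2.1950

Percentage change = ((1 + 0.14)^6 − 1) × 100% ≈ 119.5%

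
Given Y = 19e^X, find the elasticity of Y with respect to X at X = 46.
Elasticity = 46

Elasticity = (dY/dX) · (X/Y)

dY/dX = 19·e^X
At X = 46: dY/dX = 19·e^46, Y = 19·e^46

Elasticity = (19·e^46) · (46 / (19·e^46)) = 46

Interpretation: for a small percentage change in X, the percentage change in Y is approximately 46.00 times as large.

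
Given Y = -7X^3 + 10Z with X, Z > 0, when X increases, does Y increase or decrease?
Y decreases

Taking the partial derivative:
∂Y/∂X = -21X^2

∂Y/∂X = -21X^2 < 0 (assuming positive values)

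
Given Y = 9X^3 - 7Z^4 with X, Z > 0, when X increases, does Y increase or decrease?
Y increases

Taking the partial derivative:
∂Y/∂X = 27X^2

∂Y/∂X = 27X^2 > 0 (assuming positive values)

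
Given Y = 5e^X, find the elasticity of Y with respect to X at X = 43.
Elasticity = 43

Elasticity = (dY/dX) · (X/Y)

dY/dX = 5·e^X
At X = 43: dY/dX = 5·e^43, Y = 5·e^43

Elasticity = (5·e^43) · (43 / (5·e^43)) = 43

Interpretation: for a small percentage change in X, the percentage change in Y is approximately 43.00 times as large.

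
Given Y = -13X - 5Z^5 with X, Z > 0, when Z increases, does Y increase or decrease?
Y decreases

Taking the partial derivative:
∂Y/∂Z = -25Z^4

∂Y/∂Z = -25Z^4 < 0 (assuming positive values)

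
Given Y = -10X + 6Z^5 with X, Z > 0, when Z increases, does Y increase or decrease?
Y increases

Taking the partial derivative:
∂Y/∂Z = 30Z^4

∂Y/∂Z = 30Z^4 > 0 (assuming positive values)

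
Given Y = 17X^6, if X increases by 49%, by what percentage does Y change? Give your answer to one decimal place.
994.3%

For Y = 17X^6:
If X → X(1 + 0.49)
Then Y → Y · (1 + 0.49)^6
     ≈ Y · 10.9425

Percentage change = ((1 + 0.49)^6 − 1) × 100% ≈ 994.3%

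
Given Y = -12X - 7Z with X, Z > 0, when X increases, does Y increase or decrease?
Y decreases

Taking the partial derivative:
∂Y/∂X = -12

∂Y/∂X = -12 < 0 (assuming positive values)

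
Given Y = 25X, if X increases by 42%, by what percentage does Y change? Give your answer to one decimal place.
42.0%

For Y = 25X:
If X → X(1 + 0.42)
Then Y → Y · (1 + 0.42)^1
     = Y · 1.4200

Percentage change = ((1 + 0.42)^1 − 1) × 100% = 42.0%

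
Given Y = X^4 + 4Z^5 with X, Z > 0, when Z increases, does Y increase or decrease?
Y increases

Taking the partial derivative:
∂Y/∂Z = 20Z^4

∂Y/∂Z = 20Z^4 > 0 (assuming positive values)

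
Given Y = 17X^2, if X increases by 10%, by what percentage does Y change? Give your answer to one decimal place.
21.0%

For Y = 17X^2:
If X → X(1 + 0.1)
Then Y → Y · (1 + 0.1)^2
     = Y · 1.2100

Percentage change = ((1 + 0.1)^2 − 1) × 100% = 21.0%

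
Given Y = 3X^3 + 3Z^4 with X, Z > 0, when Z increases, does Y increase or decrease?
Y increases

Taking the partial derivative:
∂Y/∂Z = 12Z^3

∂Y/∂Z = 12Z^3 > 0 (assuming positive values)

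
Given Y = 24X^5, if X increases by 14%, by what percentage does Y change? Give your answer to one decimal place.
92.5%

For Y = 24X^5:
If X → X(1 + 0.14)
Then Y → Y · (1 + 0.14)^5
     ≈ Y · 1.9254

Percentage change = ((1 + 0.14)^5 − 1) × 100% ≈ 92.5%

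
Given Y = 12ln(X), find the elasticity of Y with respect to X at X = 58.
Elasticity = 1/ln(58) ≈ 0.2463

Elasticity = (dY/dX) · (X/Y)

dY/dX = 12/X
At X = 58: dY/dX = 6/29, Y = 12·ln(58)

Elasticity = (6/29) · (58 / (12·ln(58))) = 1/ln(58) ≈ 0.2463

Interpretation: for a small percentage change in X, the percentage change in Y is approximately 0.25 times as large.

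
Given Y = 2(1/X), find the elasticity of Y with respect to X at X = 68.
Elasticity = -1

Elasticity = (dY/dX) · (X/Y)

dY/dX = -2/X²
At X = 68: dY/dX = -1/2312, Y = 1/34

Elasticity = (-1/2312) · (68 / (1/34)) = -1

Interpretation: for a small percentage change in X, the percentage change in Y is approximately -1.00 times as large.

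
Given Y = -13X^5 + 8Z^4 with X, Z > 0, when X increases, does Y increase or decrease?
Y decreases

Taking the partial derivative:
∂Y/∂X = -65X^4

∂Y/∂X = -65X^4 < 0 (assuming positive values)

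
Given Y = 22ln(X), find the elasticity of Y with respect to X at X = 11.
Elasticity = 1/ln(11) ≈ 0.4170

Elasticity = (dY/dX) · (X/Y)

dY/dX = 22/X
At X = 11: dY/dX = 2, Y = 22·ln(11)

Elasticity = 2 · (11 / (22·ln(11))) = 1/ln(11) ≈ 0.4170

Interpretation: for a small percentage change in X, the percentage change in Y is approximately 0.42 times as large.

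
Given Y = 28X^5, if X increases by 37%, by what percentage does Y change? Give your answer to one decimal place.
382.6%

For Y = 28X^5:
If X → X(1 + 0.37)
Then Y → Y · (1 + 0.37)^5
     ≈ Y · 4.8262

Percentage change = ((1 + 0.37)^5 − 1) × 100% ≈ 382.6%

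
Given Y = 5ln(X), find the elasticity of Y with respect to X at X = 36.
Elasticity = 1/ln(36) ≈ 0.2791

Elasticity = (dY/dX) · (X/Y)

dY/dX = 5/X
At X = 36: dY/dX = 5/36, Y = 5·ln(36)

Elasticity = (5/36) · (36 / (5·ln(36))) = 1/ln(36) ≈ 0.2791

Interpretation: for a small percentage change in X, the percentage change in Y is approximately 0.28 times as large.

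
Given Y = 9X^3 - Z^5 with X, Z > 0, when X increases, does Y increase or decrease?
Y increases

Taking the partial derivative:
∂Y/∂X = 27X^2

∂Y/∂X = 27X^2 > 0 (assuming positive values)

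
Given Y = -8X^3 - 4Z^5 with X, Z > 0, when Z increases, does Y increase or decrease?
Y decreases

Taking the partial derivative:
∂Y/∂Z = -20Z^4

∂Y/∂Z = -20Z^4 < 0 (assuming positive values)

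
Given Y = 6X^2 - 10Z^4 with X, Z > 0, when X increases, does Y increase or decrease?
Y increases

Taking the partial derivative:
∂Y/∂X = 12X

∂Y/∂X = 12X > 0 (assuming positive values)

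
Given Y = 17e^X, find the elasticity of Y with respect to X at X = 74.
Elasticity = 74

Elasticity = (dY/dX) · (X/Y)

dY/dX = 17·e^X
At X = 74: dY/dX = 17·e^74, Y = 17·e^74

Elasticity = (17·e^74) · (74 / (17·e^74)) = 74

Interpretation: for a small percentage change in X, the percentage change in Y is approximately 74.00 times as large.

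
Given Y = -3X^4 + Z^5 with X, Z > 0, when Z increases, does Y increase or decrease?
Y increases

Taking the partial derivative:
∂Y/∂Z = 5Z^4

∂Y/∂Z = 5Z^4 > 0 (assuming positive values)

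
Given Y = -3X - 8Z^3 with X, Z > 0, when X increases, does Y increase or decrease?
Y decreases

Taking the partial derivative:
∂Y/∂X = -3

∂Y/∂X = -3 < 0 (assuming positive values)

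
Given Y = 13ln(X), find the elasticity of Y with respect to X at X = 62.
Elasticity = 1/ln(62) ≈ 0.2423

Elasticity = (dY/dX) · (X/Y)

dY/dX = 13/X
At X = 62: dY/dX = 13/62, Y = 13·ln(62)

Elasticity = (13/62) · (62 / (13·ln(62))) = 1/ln(62) ≈ 0.2423

Interpretation: for a small percentage change in X, the percentage change in Y is approximately 0.24 times as large.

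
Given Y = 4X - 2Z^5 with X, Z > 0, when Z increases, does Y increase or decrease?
Y decreases

Taking the partial derivative:
∂Y/∂Z = -10Z^4

∂Y/∂Z = -10Z^4 < 0 (assuming positive values)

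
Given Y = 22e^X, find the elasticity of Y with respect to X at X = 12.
Elasticity = 12

Elasticity = (dY/dX) · (X/Y)

dY/dX = 22·e^X
At X = 12: dY/dX = 22·e^12, Y = 22·e^12

Elasticity = (22·e^12) · (12 / (22·e^12)) = 12

Interpretation: for a small percentage change in X, the percentage change in Y is approximately 12.00 times as large.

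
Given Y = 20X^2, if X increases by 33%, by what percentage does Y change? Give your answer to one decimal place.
76.9%

For Y = 20X^2:
If X → X(1 + 0.33)
Then Y → Y · (1 + 0.33)^2
     = Y · 1.7689

Percentage change = ((1 + 0.33)^2 − 1) × 100% ≈ 76.9%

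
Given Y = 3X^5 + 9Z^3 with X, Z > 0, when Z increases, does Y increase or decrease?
Y increases

Taking the partial derivative:
∂Y/∂Z = 27Z^2

∂Y/∂Z = 27Z^2 > 0 (assuming positive values)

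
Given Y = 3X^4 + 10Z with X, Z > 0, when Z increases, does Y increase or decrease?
Y increases

Taking the partial derivative:
∂Y/∂Z = 10

∂Y/∂Z = 10 > 0 (assuming positive values)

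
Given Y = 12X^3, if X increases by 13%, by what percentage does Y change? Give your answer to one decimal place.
44.3%

For Y = 12X^3:
If X → X(1 + 0.13)
Then Y → Y · (1 + 0.13)^3
     ≈ Y · 1.4429

Percentage change = ((1 + 0.13)^3 − 1) × 100% ≈ 44.3%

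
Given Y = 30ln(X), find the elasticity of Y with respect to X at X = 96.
Elasticity = 1/ln(96) ≈ 0.2191

Elasticity = (dY/dX) · (X/Y)

dY/dX = 30/X
At X = 96: dY/dX = 5/16, Y = 30·ln(96)

Elasticity = (5/16) · (96 / (30·ln(96))) = 1/ln(96) ≈ 0.2191

Interpretation: for a small percentage change in X, the percentage change in Y is approximately 0.22 times as large.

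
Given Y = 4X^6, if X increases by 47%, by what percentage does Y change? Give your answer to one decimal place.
909.0%

For Y = 4X^6:
If X → X(1 + 0.47)
Then Y → Y · (1 + 0.47)^6
     ≈ Y · 10.0903

Percentage change = ((1 + 0.47)^6 − 1) × 100% ≈ 909.0%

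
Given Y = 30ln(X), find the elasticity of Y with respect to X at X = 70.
Elasticity = 1/ln(70) ≈ 0.2354

Elasticity = (dY/dX) · (X/Y)

dY/dX = 30/X
At X = 70: dY/dX = 3/7, Y = 30·ln(70)

Elasticity = (3/7) · (70 / (30·ln(70))) = 1/ln(70) ≈ 0.2354

Interpretation: for a small percentage change in X, the percentage change in Y is approximately 0.24 times as large.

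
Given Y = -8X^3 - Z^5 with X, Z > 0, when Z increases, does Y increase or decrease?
Y decreases

Taking the partial derivative:
∂Y/∂Z = -5Z^4

∂Y/∂Z = -5Z^4 < 0 (assuming positive values)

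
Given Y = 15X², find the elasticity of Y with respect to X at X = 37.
Elasticity = 2

Elasticity = (dY/dX) · (X/Y)

dY/dX = 30·X
At X = 37: dY/dX = 1110, Y = 20535

Elasticity = 1110 · (37 / 20535) = 2

Interpretation: for a small percentage change in X, the percentage change in Y is approximately 2.00 times as large.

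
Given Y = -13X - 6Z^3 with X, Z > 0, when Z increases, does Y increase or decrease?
Y decreases

Taking the partial derivative:
∂Y/∂Z = -18Z^2

∂Y/∂Z = -18Z^2 < 0 (assuming positive values)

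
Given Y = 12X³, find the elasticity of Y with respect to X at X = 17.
Elasticity = 3

Elasticity = (dY/dX) · (X/Y)

dY/dX = 36·X²
At X = 17: dY/dX = 10404, Y = 58956

Elasticity = 10404 · (17 / 58956) = 3

Interpretation: for a small percentage change in X, the percentage change in Y is approximately 3.00 times as large.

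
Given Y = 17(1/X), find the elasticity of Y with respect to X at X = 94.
Elasticity = -1

Elasticity = (dY/dX) · (X/Y)

dY/dX = -17/X²
At X = 94: dY/dX = -17/8836, Y = 17/94

Elasticity = (-17/8836) · (94 / (17/94)) = -1

Interpretation: for a small percentage change in X, the percentage change in Y is approximately -1.00 times as large.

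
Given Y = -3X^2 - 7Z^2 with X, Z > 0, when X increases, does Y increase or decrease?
Y decreases

Taking the partial derivative:
∂Y/∂X = -6X

∂Y/∂X = -6X < 0 (assuming positive values)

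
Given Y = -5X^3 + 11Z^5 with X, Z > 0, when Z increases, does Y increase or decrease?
Y increases

Taking the partial derivative:
∂Y/∂Z = 55Z^4

∂Y/∂Z = 55Z^4 > 0 (assuming positive values)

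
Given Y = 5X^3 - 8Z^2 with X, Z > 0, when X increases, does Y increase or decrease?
Y increases

Taking the partial derivative:
∂Y/∂X = 15X^2

∂Y/∂X = 15X^2 > 0 (assuming positive values)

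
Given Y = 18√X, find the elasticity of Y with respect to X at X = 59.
Elasticity = 1/2

Elasticity = (dY/dX) · (X/Y)

dY/dX = 9/√X
At X = 59: dY/dX = 9·√59/59, Y = 18·√59

Elasticity = (9·√59/59) · (59 / (18·√59)) = 1/2

Interpretation: for a small percentage change in X, the percentage change in Y is approximately 0.50 times as large.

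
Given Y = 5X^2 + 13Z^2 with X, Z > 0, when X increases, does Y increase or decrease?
Y increases

Taking the partial derivative:
∂Y/∂X = 10X

∂Y/∂X = 10X > 0 (assuming positive values)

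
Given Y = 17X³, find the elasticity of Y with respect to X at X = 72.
Elasticity = 3

Elasticity = (dY/dX) · (X/Y)

dY/dX = 51·X²
At X = 72: dY/dX = 264384, Y = 6345216

Elasticity = 264384 · (72 / 6345216) = 3

Interpretation: for a small percentage change in X, the percentage change in Y is approximately 3.00 times as large.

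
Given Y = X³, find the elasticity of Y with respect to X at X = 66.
Elasticity = 3

Elasticity = (dY/dX) · (X/Y)

dY/dX = 3·X²
At X = 66: dY/dX = 13068, Y = 287496

Elasticity = 13068 · (66 / 287496) = 3

Interpretation: for a small percentage change in X, the percentage change in Y is approximately 3.00 times as large.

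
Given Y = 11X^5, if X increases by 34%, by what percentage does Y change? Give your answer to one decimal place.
332.0%

For Y = 11X^5:
If X → X(1 + 0.34)
Then Y → Y · (1 + 0.34)^5
     ≈ Y · 4.3204

Percentage change = ((1 + 0.34)^5 − 1) × 100% ≈ 332.0%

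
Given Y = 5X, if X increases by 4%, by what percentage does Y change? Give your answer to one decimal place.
4.0%

For Y = 5X:
If X → X(1 + 0.04)
Then Y → Y · (1 + 0.04)^1
     = Y · 1.0400

Percentage change = ((1 + 0.04)^1 − 1) × 100% = 4.0%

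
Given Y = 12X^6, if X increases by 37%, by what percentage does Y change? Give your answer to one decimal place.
561.2%

For Y = 12X^6:
If X → X(1 + 0.37)
Then Y → Y · (1 + 0.37)^6
     ≈ Y · 6.6119

Percentage change = ((1 + 0.37)^6 − 1) × 100% ≈ 561.2%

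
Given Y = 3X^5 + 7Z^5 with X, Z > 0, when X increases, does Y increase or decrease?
Y increases

Taking the partial derivative:
∂Y/∂X = 15X^4

∂Y/∂X = 15X^4 > 0 (assuming positive values)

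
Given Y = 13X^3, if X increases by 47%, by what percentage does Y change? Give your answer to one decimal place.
217.7%

For Y = 13X^3:
If X → X(1 + 0.47)
Then Y → Y · (1 + 0.47)^3
     ≈ Y · 3.1765

Percentage change = ((1 + 0.47)^3 − 1) × 100% ≈ 217.7%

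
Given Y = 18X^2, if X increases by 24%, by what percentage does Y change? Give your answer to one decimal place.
53.8%

For Y = 18X^2:
If X → X(1 + 0.24)
Then Y → Y · (1 + 0.24)^2
     = Y · 1.5376

Percentage change = ((1 + 0.24)^2 − 1) × 100% ≈ 53.8%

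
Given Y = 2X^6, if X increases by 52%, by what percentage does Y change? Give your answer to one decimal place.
1133.3%

For Y = 2X^6:
If X → X(1 + 0.52)
Then Y → Y · (1 + 0.52)^6
     ≈ Y · 12.3328

Percentage change = ((1 + 0.52)^6 − 1) × 100% ≈ 1133.3%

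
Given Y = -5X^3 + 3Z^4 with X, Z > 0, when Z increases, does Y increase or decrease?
Y increases

Taking the partial derivative:
∂Y/∂Z = 12Z^3

∂Y/∂Z = 12Z^3 > 0 (assuming positive values)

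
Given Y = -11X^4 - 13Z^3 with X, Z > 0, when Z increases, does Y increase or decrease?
Y decreases

Taking the partial derivative:
∂Y/∂Z = -39Z^2

∂Y/∂Z = -39Z^2 < 0 (assuming positive values)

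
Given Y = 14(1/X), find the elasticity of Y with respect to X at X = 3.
Elasticity = -1

Elasticity = (dY/dX) · (X/Y)

dY/dX = -14/X²
At X = 3: dY/dX = -14/9, Y = 14/3

Elasticity = (-14/9) · (3 / (14/3)) = -1

Interpretation: for a small percentage change in X, the percentage change in Y is approximately -1.00 times as large.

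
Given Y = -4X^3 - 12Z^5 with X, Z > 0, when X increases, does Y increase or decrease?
Y decreases

Taking the partial derivative:
∂Y/∂X = -12X^2

∂Y/∂X = -12X^2 < 0 (assuming positive values)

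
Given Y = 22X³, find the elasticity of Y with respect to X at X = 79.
Elasticity = 3

Elasticity = (dY/dX) · (X/Y)

dY/dX = 66·X²
At X = 79: dY/dX = 411906, Y = 10846858

Elasticity = 411906 · (79 / 10846858) = 3

Interpretation: for a small percentage change in X, the percentage change in Y is approximately 3.00 times as large.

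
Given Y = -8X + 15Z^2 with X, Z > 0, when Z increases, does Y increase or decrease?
Y increases

Taking the partial derivative:
∂Y/∂Z = 30Z

∂Y/∂Z = 30Z > 0 (assuming positive values)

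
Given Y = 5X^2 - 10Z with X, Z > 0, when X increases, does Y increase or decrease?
Y increases

Taking the partial derivative:
∂Y/∂X = 10X

∂Y/∂X = 10X > 0 (assuming positive values)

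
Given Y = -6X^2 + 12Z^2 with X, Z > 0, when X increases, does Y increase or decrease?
Y decreases

Taking the partial derivative:
∂Y/∂X = -12X

∂Y/∂X = -12X < 0 (assuming positive values)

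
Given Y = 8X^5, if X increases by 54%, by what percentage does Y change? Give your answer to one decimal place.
766.2%

For Y = 8X^5:
If X → X(1 + 0.54)
Then Y → Y · (1 + 0.54)^5
     ≈ Y · 8.6617

Percentage change = ((1 + 0.54)^5 − 1) × 100% ≈ 766.2%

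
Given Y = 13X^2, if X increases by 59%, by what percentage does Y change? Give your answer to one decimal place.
152.8%

For Y = 13X^2:
If X → X(1 + 0.59)
Then Y → Y · (1 + 0.59)^2
     = Y · 2.5281

Percentage change = ((1 + 0.59)^2 − 1) × 100% ≈ 152.8%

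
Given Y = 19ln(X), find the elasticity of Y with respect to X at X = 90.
Elasticity = 1/ln(90) ≈ 0.2222

Elasticity = (dY/dX) · (X/Y)

dY/dX = 19/X
At X = 90: dY/dX = 19/90, Y = 19·ln(90)

Elasticity = (19/90) · (90 / (19·ln(90))) = 1/ln(90) ≈ 0.2222

Interpretation: for a small percentage change in X, the percentage change in Y is approximately 0.22 times as large.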